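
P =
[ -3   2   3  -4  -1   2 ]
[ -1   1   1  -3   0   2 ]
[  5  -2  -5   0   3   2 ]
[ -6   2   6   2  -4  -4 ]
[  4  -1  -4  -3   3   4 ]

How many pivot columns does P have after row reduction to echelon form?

Row reduce to echelon form.
R2 ← R2 − (1/3)·R1: [0, 1/3, 0, -5/3, 1/3, 4/3]
R3 ← R3 + (5/3)·R1: [0, 4/3, 0, -20/3, 4/3, 16/3]
R4 ← R4 − (2)·R1: [0, -2, 0, 10, -2, -8]
R5 ← R5 + (4/3)·R1: [0, 5/3, 0, -25/3, 5/3, 20/3]
R3 ← R3 − (4)·R2: [0, 0, 0, 0, 0, 0]
R4 ← R4 + (6)·R2: [0, 0, 0, 0, 0, 0]
R5 ← R5 − (5)·R2: [0, 0, 0, 0, 0, 0]
Echelon form has 2 nonzero rows, so rank(P) = 2.
Each nonzero row contributes one pivot column: 2 pivot columns.

2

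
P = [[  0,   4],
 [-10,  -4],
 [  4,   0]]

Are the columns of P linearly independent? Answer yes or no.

yes

Row reduce P to echelon form.
Swap R1 ↔ R2
R3 ← R3 + (2/5)·R1: [0, -8/5]
R3 ← R3 + (2/5)·R2: [0, 0]
2 pivots among 2 columns.
Every column is a pivot column, so the columns are linearly independent.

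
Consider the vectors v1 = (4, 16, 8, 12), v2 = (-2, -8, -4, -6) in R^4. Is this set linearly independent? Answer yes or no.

no

Form the matrix with these vectors as rows and row reduce.
R2 ← R2 + (1/2)·R1: [0, 0, 0, 0]
1 nonzero row, so the 2 vectors span a space of dimension 1.
Since 1 < 2, the vectors are linearly dependent.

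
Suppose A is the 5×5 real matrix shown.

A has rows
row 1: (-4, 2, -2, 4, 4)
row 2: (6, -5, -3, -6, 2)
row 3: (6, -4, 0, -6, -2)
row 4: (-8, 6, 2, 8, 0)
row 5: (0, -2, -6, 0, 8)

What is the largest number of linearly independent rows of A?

2

Row reduce to echelon form.
R2 ← R2 + (3/2)·R1: [0, -2, -6, 0, 8]
R3 ← R3 + (3/2)·R1: [0, -1, -3, 0, 4]
R4 ← R4 − (2)·R1: [0, 2, 6, 0, -8]
R3 ← R3 − (1/2)·R2: [0, 0, 0, 0, 0]
R4 ← R4 + R2: [0, 0, 0, 0, 0]
R5 ← R5 − R2: [0, 0, 0, 0, 0]
Echelon form has 2 nonzero rows, so rank(A) = 2.
The rank gives the maximum number of linearly independent rows: 2.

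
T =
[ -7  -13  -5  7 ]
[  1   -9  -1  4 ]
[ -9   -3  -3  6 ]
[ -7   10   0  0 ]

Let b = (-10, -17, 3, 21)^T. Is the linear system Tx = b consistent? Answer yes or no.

yes

Row reduce the augmented matrix [T | b].
R2 ← R2 + (1/7)·R1: [0, -76/7, -12/7, 5, -129/7]
R3 ← R3 − (9/7)·R1: [0, 96/7, 24/7, -3, 111/7]
R4 ← R4 − R1: [0, 23, 5, -7, 31]
R3 ← R3 + (24/19)·R2: [0, 0, 24/19, 63/19, -141/19]
R4 ← R4 + (161/76)·R2: [0, 0, 26/19, 273/76, -611/76]
R4 ← R4 − (13/12)·R3: [0, 0, 0, 0, 0]
The echelon form has 3 nonzero rows, and every pivot lies in the first 4 columns, so rank(T) = rank([T|b]) = 3.
The system is consistent.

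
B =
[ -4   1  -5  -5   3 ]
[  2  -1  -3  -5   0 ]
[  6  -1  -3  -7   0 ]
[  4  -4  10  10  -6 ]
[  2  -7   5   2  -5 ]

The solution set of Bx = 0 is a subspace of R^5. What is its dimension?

Row reduce to echelon form.
R2 ← R2 + (1/2)·R1: [0, -1/2, -11/2, -15/2, 3/2]
R3 ← R3 + (3/2)·R1: [0, 1/2, -21/2, -29/2, 9/2]
R4 ← R4 + R1: [0, -3, 5, 5, -3]
R5 ← R5 + (1/2)·R1: [0, -13/2, 5/2, -1/2, -7/2]
R3 ← R3 + R2: [0, 0, -16, -22, 6]
R4 ← R4 − (6)·R2: [0, 0, 38, 50, -12]
R5 ← R5 − (13)·R2: [0, 0, 74, 97, -23]
R4 ← R4 + (19/8)·R3: [0, 0, 0, -9/4, 9/4]
R5 ← R5 + (37/8)·R3: [0, 0, 0, -19/4, 19/4]
R5 ← R5 − (19/9)·R4: [0, 0, 0, 0, 0]
4 nonzero rows, so rank(B) = 4.
B has 5 columns; by rank–nullity, nullity = 5 − 4 = 1.

1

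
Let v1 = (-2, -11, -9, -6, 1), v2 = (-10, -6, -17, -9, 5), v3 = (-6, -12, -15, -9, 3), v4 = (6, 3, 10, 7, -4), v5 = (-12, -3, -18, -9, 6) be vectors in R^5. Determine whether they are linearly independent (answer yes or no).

Form the matrix with these vectors as rows and row reduce.
R2 ← R2 − (5)·R1: [0, 49, 28, 21, 0]
R3 ← R3 − (3)·R1: [0, 21, 12, 9, 0]
R4 ← R4 + (3)·R1: [0, -30, -17, -11, -1]
R5 ← R5 − (6)·R1: [0, 63, 36, 27, 0]
R3 ← R3 − (3/7)·R2: [0, 0, 0, 0, 0]
R4 ← R4 + (30/49)·R2: [0, 0, 1/7, 13/7, -1]
R5 ← R5 − (9/7)·R2: [0, 0, 0, 0, 0]
Swap R3 ↔ R4
3 nonzero rows, so the 5 vectors span a space of dimension 3.
Since 3 < 5, the vectors are linearly dependent.

no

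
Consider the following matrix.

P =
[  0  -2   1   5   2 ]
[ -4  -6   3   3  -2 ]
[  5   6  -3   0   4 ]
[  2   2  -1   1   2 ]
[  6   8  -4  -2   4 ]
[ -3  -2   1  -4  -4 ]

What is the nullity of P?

Row reduce to echelon form.
Swap R1 ↔ R2
R3 ← R3 + (5/4)·R1: [0, -3/2, 3/4, 15/4, 3/2]
R4 ← R4 + (1/2)·R1: [0, -1, 1/2, 5/2, 1]
R5 ← R5 + (3/2)·R1: [0, -1, 1/2, 5/2, 1]
R6 ← R6 − (3/4)·R1: [0, 5/2, -5/4, -25/4, -5/2]
R3 ← R3 − (3/4)·R2: [0, 0, 0, 0, 0]
R4 ← R4 − (1/2)·R2: [0, 0, 0, 0, 0]
R5 ← R5 − (1/2)·R2: [0, 0, 0, 0, 0]
R6 ← R6 + (5/4)·R2: [0, 0, 0, 0, 0]
2 nonzero rows, so rank(P) = 2.
P has 5 columns; by rank–nullity, nullity = 5 − 2 = 3.

3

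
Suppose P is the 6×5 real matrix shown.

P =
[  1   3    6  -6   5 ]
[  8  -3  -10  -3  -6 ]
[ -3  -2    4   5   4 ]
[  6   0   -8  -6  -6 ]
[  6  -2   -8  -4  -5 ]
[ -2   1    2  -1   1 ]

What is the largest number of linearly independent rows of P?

Row reduce to echelon form.
R2 ← R2 − (8)·R1: [0, -27, -58, 45, -46]
R3 ← R3 + (3)·R1: [0, 7, 22, -13, 19]
R4 ← R4 − (6)·R1: [0, -18, -44, 30, -36]
R5 ← R5 − (6)·R1: [0, -20, -44, 32, -35]
R6 ← R6 + (2)·R1: [0, 7, 14, -13, 11]
R3 ← R3 + (7/27)·R2: [0, 0, 188/27, -4/3, 191/27]
R4 ← R4 − (2/3)·R2: [0, 0, -16/3, 0, -16/3]
R5 ← R5 − (20/27)·R2: [0, 0, -28/27, -4/3, -25/27]
R6 ← R6 + (7/27)·R2: [0, 0, -28/27, -4/3, -25/27]
R4 ← R4 + (36/47)·R3: [0, 0, 0, -48/47, 4/47]
R5 ← R5 + (7/47)·R3: [0, 0, 0, -72/47, 6/47]
R6 ← R6 + (7/47)·R3: [0, 0, 0, -72/47, 6/47]
R5 ← R5 − (3/2)·R4: [0, 0, 0, 0, 0]
R6 ← R6 − (3/2)·R4: [0, 0, 0, 0, 0]
Echelon form has 4 nonzero rows, so rank(P) = 4.
The rank gives the maximum number of linearly independent rows: 4.

4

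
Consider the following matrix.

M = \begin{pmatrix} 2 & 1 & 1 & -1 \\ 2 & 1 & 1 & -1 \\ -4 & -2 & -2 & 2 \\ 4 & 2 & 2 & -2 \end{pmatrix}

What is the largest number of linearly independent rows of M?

Row reduce to echelon form.
R2 ← R2 − R1: [0, 0, 0, 0]
R3 ← R3 + (2)·R1: [0, 0, 0, 0]
R4 ← R4 − (2)·R1: [0, 0, 0, 0]
Echelon form has 1 nonzero row, so rank(M) = 1.
The rank gives the maximum number of linearly independent rows: 1.

1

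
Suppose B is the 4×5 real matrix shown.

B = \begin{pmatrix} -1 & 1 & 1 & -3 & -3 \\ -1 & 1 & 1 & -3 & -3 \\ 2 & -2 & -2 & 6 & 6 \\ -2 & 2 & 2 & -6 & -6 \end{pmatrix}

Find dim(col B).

Row reduce to echelon form.
R2 ← R2 − R1: [0, 0, 0, 0, 0]
R3 ← R3 + (2)·R1: [0, 0, 0, 0, 0]
R4 ← R4 − (2)·R1: [0, 0, 0, 0, 0]
Echelon form has 1 nonzero row, so rank(B) = 1.
The column space has dimension equal to the rank: 1.

1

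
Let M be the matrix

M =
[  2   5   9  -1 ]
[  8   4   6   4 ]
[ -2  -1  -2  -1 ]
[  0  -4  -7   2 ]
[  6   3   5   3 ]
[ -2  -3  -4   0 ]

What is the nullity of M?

Row reduce to echelon form.
R2 ← R2 − (4)·R1: [0, -16, -30, 8]
R3 ← R3 + R1: [0, 4, 7, -2]
R5 ← R5 − (3)·R1: [0, -12, -22, 6]
R6 ← R6 + R1: [0, 2, 5, -1]
R3 ← R3 + (1/4)·R2: [0, 0, -1/2, 0]
R4 ← R4 − (1/4)·R2: [0, 0, 1/2, 0]
R5 ← R5 − (3/4)·R2: [0, 0, 1/2, 0]
R6 ← R6 + (1/8)·R2: [0, 0, 5/4, 0]
R4 ← R4 + R3: [0, 0, 0, 0]
R5 ← R5 + R3: [0, 0, 0, 0]
R6 ← R6 + (5/2)·R3: [0, 0, 0, 0]
3 nonzero rows, so rank(M) = 3.
M has 4 columns; by rank–nullity, nullity = 4 − 3 = 1.

1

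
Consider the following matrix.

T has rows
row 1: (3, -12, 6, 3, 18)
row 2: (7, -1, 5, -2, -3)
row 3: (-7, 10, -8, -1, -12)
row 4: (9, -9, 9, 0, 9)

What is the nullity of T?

3

Row reduce to echelon form.
R2 ← R2 − (7/3)·R1: [0, 27, -9, -9, -45]
R3 ← R3 + (7/3)·R1: [0, -18, 6, 6, 30]
R4 ← R4 − (3)·R1: [0, 27, -9, -9, -45]
R3 ← R3 + (2/3)·R2: [0, 0, 0, 0, 0]
R4 ← R4 − R2: [0, 0, 0, 0, 0]
2 nonzero rows, so rank(T) = 2.
T has 5 columns; by rank–nullity, nullity = 5 − 2 = 3.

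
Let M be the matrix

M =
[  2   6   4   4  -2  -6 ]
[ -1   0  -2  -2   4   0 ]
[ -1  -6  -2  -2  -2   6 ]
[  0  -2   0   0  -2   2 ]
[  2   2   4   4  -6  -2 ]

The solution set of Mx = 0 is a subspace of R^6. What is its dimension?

4

Row reduce to echelon form.
R2 ← R2 + (1/2)·R1: [0, 3, 0, 0, 3, -3]
R3 ← R3 + (1/2)·R1: [0, -3, 0, 0, -3, 3]
R5 ← R5 − R1: [0, -4, 0, 0, -4, 4]
R3 ← R3 + R2: [0, 0, 0, 0, 0, 0]
R4 ← R4 + (2/3)·R2: [0, 0, 0, 0, 0, 0]
R5 ← R5 + (4/3)·R2: [0, 0, 0, 0, 0, 0]
2 nonzero rows, so rank(M) = 2.
M has 6 columns; by rank–nullity, nullity = 6 − 2 = 4.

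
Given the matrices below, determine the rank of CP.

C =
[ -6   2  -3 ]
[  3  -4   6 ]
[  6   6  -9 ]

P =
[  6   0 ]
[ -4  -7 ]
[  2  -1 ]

2

First compute CP:
[[-50, -11],
 [ 46,  22],
 [ -6, -33]]
Now row reduce the product.
R2 ← R2 + (23/25)·R1: [0, 297/25]
R3 ← R3 − (3/25)·R1: [0, -792/25]
R3 ← R3 + (8/3)·R2: [0, 0]
2 nonzero rows, so rank(CP) = 2.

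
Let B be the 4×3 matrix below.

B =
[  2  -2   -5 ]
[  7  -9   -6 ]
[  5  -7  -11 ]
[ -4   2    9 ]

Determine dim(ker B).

Row reduce to echelon form.
R2 ← R2 − (7/2)·R1: [0, -2, 23/2]
R3 ← R3 − (5/2)·R1: [0, -2, 3/2]
R4 ← R4 + (2)·R1: [0, -2, -1]
R3 ← R3 − R2: [0, 0, -10]
R4 ← R4 − R2: [0, 0, -25/2]
R4 ← R4 − (5/4)·R3: [0, 0, 0]
3 nonzero rows, so rank(B) = 3.
B has 3 columns; by rank–nullity, nullity = 3 − 3 = 0.

0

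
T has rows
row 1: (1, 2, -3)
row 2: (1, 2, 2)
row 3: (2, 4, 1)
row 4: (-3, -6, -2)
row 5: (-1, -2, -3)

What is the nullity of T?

Row reduce to echelon form.
R2 ← R2 − R1: [0, 0, 5]
R3 ← R3 − (2)·R1: [0, 0, 7]
R4 ← R4 + (3)·R1: [0, 0, -11]
R5 ← R5 + R1: [0, 0, -6]
R3 ← R3 − (7/5)·R2: [0, 0, 0]
R4 ← R4 + (11/5)·R2: [0, 0, 0]
R5 ← R5 + (6/5)·R2: [0, 0, 0]
2 nonzero rows, so rank(T) = 2.
T has 3 columns; by rank–nullity, nullity = 3 − 2 = 1.

1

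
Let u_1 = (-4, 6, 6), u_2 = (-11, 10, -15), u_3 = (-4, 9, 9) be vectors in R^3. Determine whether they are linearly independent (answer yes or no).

yes

Form the matrix with these vectors as rows and row reduce.
R2 ← R2 − (11/4)·R1: [0, -13/2, -63/2]
R3 ← R3 − R1: [0, 3, 3]
R3 ← R3 + (6/13)·R2: [0, 0, -150/13]
3 nonzero rows, so the 3 vectors span a space of dimension 3.
Since 3 = 3, the vectors are linearly independent.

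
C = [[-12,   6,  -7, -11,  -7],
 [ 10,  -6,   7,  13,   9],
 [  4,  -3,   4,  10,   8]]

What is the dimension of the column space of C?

3

Row reduce to echelon form.
R2 ← R2 + (5/6)·R1: [0, -1, 7/6, 23/6, 19/6]
R3 ← R3 + (1/3)·R1: [0, -1, 5/3, 19/3, 17/3]
R3 ← R3 − R2: [0, 0, 1/2, 5/2, 5/2]
Echelon form has 3 nonzero rows, so rank(C) = 3.
The column space has dimension equal to the rank: 3.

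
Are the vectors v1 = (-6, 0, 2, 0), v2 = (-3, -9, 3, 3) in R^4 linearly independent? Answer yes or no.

Form the matrix with these vectors as rows and row reduce.
R2 ← R2 − (1/2)·R1: [0, -9, 2, 3]
2 nonzero rows, so the 2 vectors span a space of dimension 2.
Since 2 = 2, the vectors are linearly independent.

yes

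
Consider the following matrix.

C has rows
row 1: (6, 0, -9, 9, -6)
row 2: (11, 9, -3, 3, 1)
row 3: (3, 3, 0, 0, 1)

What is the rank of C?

2

Row reduce to echelon form.
R2 ← R2 − (11/6)·R1: [0, 9, 27/2, -27/2, 12]
R3 ← R3 − (1/2)·R1: [0, 3, 9/2, -9/2, 4]
R3 ← R3 − (1/3)·R2: [0, 0, 0, 0, 0]
Echelon form has 2 nonzero rows, so rank(C) = 2.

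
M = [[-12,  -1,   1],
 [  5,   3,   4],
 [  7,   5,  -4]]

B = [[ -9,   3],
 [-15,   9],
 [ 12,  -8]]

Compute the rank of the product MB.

2

First compute MB:
[[135, -53],
 [-42,  10],
 [-186,  98]]
Now row reduce the product.
R2 ← R2 + (14/45)·R1: [0, -292/45]
R3 ← R3 + (62/45)·R1: [0, 1124/45]
R3 ← R3 + (281/73)·R2: [0, 0]
2 nonzero rows, so rank(MB) = 2.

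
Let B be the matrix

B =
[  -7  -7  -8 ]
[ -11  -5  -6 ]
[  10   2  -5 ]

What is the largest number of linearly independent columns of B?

Row reduce to echelon form.
R2 ← R2 − (11/7)·R1: [0, 6, 46/7]
R3 ← R3 + (10/7)·R1: [0, -8, -115/7]
R3 ← R3 + (4/3)·R2: [0, 0, -23/3]
Echelon form has 3 nonzero rows, so rank(B) = 3.
The rank gives the maximum number of linearly independent columns: 3.

3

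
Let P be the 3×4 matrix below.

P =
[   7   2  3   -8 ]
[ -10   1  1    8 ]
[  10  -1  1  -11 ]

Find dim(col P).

Row reduce to echelon form.
R2 ← R2 + (10/7)·R1: [0, 27/7, 37/7, -24/7]
R3 ← R3 − (10/7)·R1: [0, -27/7, -23/7, 3/7]
R3 ← R3 + R2: [0, 0, 2, -3]
Echelon form has 3 nonzero rows, so rank(P) = 3.
The column space has dimension equal to the rank: 3.

3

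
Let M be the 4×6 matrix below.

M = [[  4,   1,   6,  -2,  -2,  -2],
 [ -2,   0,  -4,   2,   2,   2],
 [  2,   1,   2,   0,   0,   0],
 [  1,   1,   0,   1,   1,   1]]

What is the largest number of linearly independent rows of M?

2

Row reduce to echelon form.
R2 ← R2 + (1/2)·R1: [0, 1/2, -1, 1, 1, 1]
R3 ← R3 − (1/2)·R1: [0, 1/2, -1, 1, 1, 1]
R4 ← R4 − (1/4)·R1: [0, 3/4, -3/2, 3/2, 3/2, 3/2]
R3 ← R3 − R2: [0, 0, 0, 0, 0, 0]
R4 ← R4 − (3/2)·R2: [0, 0, 0, 0, 0, 0]
Echelon form has 2 nonzero rows, so rank(M) = 2.
The rank gives the maximum number of linearly independent rows: 2.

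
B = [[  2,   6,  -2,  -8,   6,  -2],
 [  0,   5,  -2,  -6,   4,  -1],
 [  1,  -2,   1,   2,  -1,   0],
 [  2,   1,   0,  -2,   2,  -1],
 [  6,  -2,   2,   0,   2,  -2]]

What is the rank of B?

Row reduce to echelon form.
R3 ← R3 − (1/2)·R1: [0, -5, 2, 6, -4, 1]
R4 ← R4 − R1: [0, -5, 2, 6, -4, 1]
R5 ← R5 − (3)·R1: [0, -20, 8, 24, -16, 4]
R3 ← R3 + R2: [0, 0, 0, 0, 0, 0]
R4 ← R4 + R2: [0, 0, 0, 0, 0, 0]
R5 ← R5 + (4)·R2: [0, 0, 0, 0, 0, 0]
Echelon form has 2 nonzero rows, so rank(B) = 2.

2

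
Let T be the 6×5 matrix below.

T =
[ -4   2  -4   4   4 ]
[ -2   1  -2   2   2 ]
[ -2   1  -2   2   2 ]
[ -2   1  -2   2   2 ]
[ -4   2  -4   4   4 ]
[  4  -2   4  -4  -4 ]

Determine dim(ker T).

4

Row reduce to echelon form.
R2 ← R2 − (1/2)·R1: [0, 0, 0, 0, 0]
R3 ← R3 − (1/2)·R1: [0, 0, 0, 0, 0]
R4 ← R4 − (1/2)·R1: [0, 0, 0, 0, 0]
R5 ← R5 − R1: [0, 0, 0, 0, 0]
R6 ← R6 + R1: [0, 0, 0, 0, 0]
1 nonzero row, so rank(T) = 1.
T has 5 columns; by rank–nullity, nullity = 5 − 1 = 4.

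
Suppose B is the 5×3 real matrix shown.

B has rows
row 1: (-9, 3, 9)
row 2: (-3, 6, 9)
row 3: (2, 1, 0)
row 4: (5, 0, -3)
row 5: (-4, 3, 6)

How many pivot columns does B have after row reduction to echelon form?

Row reduce to echelon form.
R2 ← R2 − (1/3)·R1: [0, 5, 6]
R3 ← R3 + (2/9)·R1: [0, 5/3, 2]
R4 ← R4 + (5/9)·R1: [0, 5/3, 2]
R5 ← R5 − (4/9)·R1: [0, 5/3, 2]
R3 ← R3 − (1/3)·R2: [0, 0, 0]
R4 ← R4 − (1/3)·R2: [0, 0, 0]
R5 ← R5 − (1/3)·R2: [0, 0, 0]
Echelon form has 2 nonzero rows, so rank(B) = 2.
Each nonzero row contributes one pivot column: 2 pivot columns.

2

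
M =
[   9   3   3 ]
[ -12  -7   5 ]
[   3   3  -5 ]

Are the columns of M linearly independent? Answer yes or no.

Row reduce M to echelon form.
R2 ← R2 + (4/3)·R1: [0, -3, 9]
R3 ← R3 − (1/3)·R1: [0, 2, -6]
R3 ← R3 + (2/3)·R2: [0, 0, 0]
2 pivots among 3 columns.
Only 2 < 3 pivot columns, so the columns are linearly dependent.

no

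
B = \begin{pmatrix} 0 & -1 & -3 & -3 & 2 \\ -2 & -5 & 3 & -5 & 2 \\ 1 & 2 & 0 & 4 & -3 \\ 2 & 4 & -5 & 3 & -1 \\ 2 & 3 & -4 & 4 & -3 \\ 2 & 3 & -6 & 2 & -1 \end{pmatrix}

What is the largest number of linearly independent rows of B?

Row reduce to echelon form.
Swap R1 ↔ R2
R3 ← R3 + (1/2)·R1: [0, -1/2, 3/2, 3/2, -2]
R4 ← R4 + R1: [0, -1, -2, -2, 1]
R5 ← R5 + R1: [0, -2, -1, -1, -1]
R6 ← R6 + R1: [0, -2, -3, -3, 1]
R3 ← R3 − (1/2)·R2: [0, 0, 3, 3, -3]
R4 ← R4 − R2: [0, 0, 1, 1, -1]
R5 ← R5 − (2)·R2: [0, 0, 5, 5, -5]
R6 ← R6 − (2)·R2: [0, 0, 3, 3, -3]
R4 ← R4 − (1/3)·R3: [0, 0, 0, 0, 0]
R5 ← R5 − (5/3)·R3: [0, 0, 0, 0, 0]
R6 ← R6 − R3: [0, 0, 0, 0, 0]
Echelon form has 3 nonzero rows, so rank(B) = 3.
The rank gives the maximum number of linearly independent rows: 3.

3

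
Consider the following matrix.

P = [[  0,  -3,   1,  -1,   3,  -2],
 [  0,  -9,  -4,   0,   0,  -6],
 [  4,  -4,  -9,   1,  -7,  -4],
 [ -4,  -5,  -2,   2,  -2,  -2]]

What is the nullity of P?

3

Row reduce to echelon form.
Swap R1 ↔ R3
R4 ← R4 + R1: [0, -9, -11, 3, -9, -6]
R3 ← R3 − (1/3)·R2: [0, 0, 7/3, -1, 3, 0]
R4 ← R4 − R2: [0, 0, -7, 3, -9, 0]
R4 ← R4 + (3)·R3: [0, 0, 0, 0, 0, 0]
3 nonzero rows, so rank(P) = 3.
P has 6 columns; by rank–nullity, nullity = 6 − 3 = 3.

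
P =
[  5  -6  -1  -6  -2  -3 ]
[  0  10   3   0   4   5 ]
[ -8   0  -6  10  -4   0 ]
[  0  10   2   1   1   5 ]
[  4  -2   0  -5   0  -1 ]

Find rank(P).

4

Row reduce to echelon form.
R3 ← R3 + (8/5)·R1: [0, -48/5, -38/5, 2/5, -36/5, -24/5]
R5 ← R5 − (4/5)·R1: [0, 14/5, 4/5, -1/5, 8/5, 7/5]
R3 ← R3 + (24/25)·R2: [0, 0, -118/25, 2/5, -84/25, 0]
R4 ← R4 − R2: [0, 0, -1, 1, -3, 0]
R5 ← R5 − (7/25)·R2: [0, 0, -1/25, -1/5, 12/25, 0]
R4 ← R4 − (25/118)·R3: [0, 0, 0, 54/59, -135/59, 0]
R5 ← R5 − (1/118)·R3: [0, 0, 0, -12/59, 30/59, 0]
R5 ← R5 + (2/9)·R4: [0, 0, 0, 0, 0, 0]
Echelon form has 4 nonzero rows, so rank(P) = 4.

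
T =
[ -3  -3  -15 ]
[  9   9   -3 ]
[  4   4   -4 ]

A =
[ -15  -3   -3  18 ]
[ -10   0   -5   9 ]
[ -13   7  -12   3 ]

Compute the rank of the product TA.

First compute TA:
[[270, -96, 204, -126],
 [-186, -48, -36, 234],
 [-48, -40,  16,  96]]
Now row reduce the product.
R2 ← R2 + (31/45)·R1: [0, -1712/15, 1568/15, 736/5]
R3 ← R3 + (8/45)·R1: [0, -856/15, 784/15, 368/5]
R3 ← R3 − (1/2)·R2: [0, 0, 0, 0]
2 nonzero rows, so rank(TA) = 2.

2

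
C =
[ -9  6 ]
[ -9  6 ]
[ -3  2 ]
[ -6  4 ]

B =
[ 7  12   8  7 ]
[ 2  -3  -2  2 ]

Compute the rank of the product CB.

1

First compute CB:
[[-51, -126, -84, -51],
 [-51, -126, -84, -51],
 [-17, -42, -28, -17],
 [-34, -84, -56, -34]]
Now row reduce the product.
R2 ← R2 − R1: [0, 0, 0, 0]
R3 ← R3 − (1/3)·R1: [0, 0, 0, 0]
R4 ← R4 − (2/3)·R1: [0, 0, 0, 0]
1 nonzero row, so rank(CB) = 1.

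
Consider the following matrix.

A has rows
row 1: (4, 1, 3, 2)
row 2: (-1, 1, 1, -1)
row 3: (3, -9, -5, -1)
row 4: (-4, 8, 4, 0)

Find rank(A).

3

Row reduce to echelon form.
R2 ← R2 + (1/4)·R1: [0, 5/4, 7/4, -1/2]
R3 ← R3 − (3/4)·R1: [0, -39/4, -29/4, -5/2]
R4 ← R4 + R1: [0, 9, 7, 2]
R3 ← R3 + (39/5)·R2: [0, 0, 32/5, -32/5]
R4 ← R4 − (36/5)·R2: [0, 0, -28/5, 28/5]
R4 ← R4 + (7/8)·R3: [0, 0, 0, 0]
Echelon form has 3 nonzero rows, so rank(A) = 3.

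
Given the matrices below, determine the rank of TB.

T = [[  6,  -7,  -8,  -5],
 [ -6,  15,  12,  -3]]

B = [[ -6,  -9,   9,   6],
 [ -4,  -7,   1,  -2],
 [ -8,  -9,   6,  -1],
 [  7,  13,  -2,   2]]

First compute TB:
[[ 21,   2,   9,  48],
 [-141, -198,  39, -84]]
Now row reduce the product.
R2 ← R2 + (47/7)·R1: [0, -1292/7, 696/7, 1668/7]
2 nonzero rows, so rank(TB) = 2.

2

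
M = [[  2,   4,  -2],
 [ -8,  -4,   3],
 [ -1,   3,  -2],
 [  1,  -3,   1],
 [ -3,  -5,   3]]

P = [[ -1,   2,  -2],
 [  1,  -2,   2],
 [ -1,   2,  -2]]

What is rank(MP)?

First compute MP:
[[  4,  -8,   8],
 [  1,  -2,   2],
 [  6, -12,  12],
 [ -5,  10, -10],
 [ -5,  10, -10]]
Now row reduce the product.
R2 ← R2 − (1/4)·R1: [0, 0, 0]
R3 ← R3 − (3/2)·R1: [0, 0, 0]
R4 ← R4 + (5/4)·R1: [0, 0, 0]
R5 ← R5 + (5/4)·R1: [0, 0, 0]
1 nonzero row, so rank(MP) = 1.

1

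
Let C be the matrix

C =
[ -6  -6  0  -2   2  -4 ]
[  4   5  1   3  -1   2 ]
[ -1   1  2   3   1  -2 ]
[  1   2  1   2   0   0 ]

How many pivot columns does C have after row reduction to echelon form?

2

Row reduce to echelon form.
R2 ← R2 + (2/3)·R1: [0, 1, 1, 5/3, 1/3, -2/3]
R3 ← R3 − (1/6)·R1: [0, 2, 2, 10/3, 2/3, -4/3]
R4 ← R4 + (1/6)·R1: [0, 1, 1, 5/3, 1/3, -2/3]
R3 ← R3 − (2)·R2: [0, 0, 0, 0, 0, 0]
R4 ← R4 − R2: [0, 0, 0, 0, 0, 0]
Echelon form has 2 nonzero rows, so rank(C) = 2.
Each nonzero row contributes one pivot column: 2 pivot columns.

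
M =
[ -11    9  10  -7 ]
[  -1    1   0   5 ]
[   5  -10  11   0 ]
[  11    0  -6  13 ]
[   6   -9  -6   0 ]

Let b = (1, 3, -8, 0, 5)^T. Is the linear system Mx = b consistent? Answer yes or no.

no

Row reduce the augmented matrix [M | b].
R2 ← R2 − (1/11)·R1: [0, 2/11, -10/11, 62/11, 32/11]
R3 ← R3 + (5/11)·R1: [0, -65/11, 171/11, -35/11, -83/11]
R4 ← R4 + R1: [0, 9, 4, 6, 1]
R5 ← R5 + (6/11)·R1: [0, -45/11, -6/11, -42/11, 61/11]
R3 ← R3 + (65/2)·R2: [0, 0, -14, 180, 87]
R4 ← R4 − (99/2)·R2: [0, 0, 49, -273, -143]
R5 ← R5 + (45/2)·R2: [0, 0, -21, 123, 71]
R4 ← R4 + (7/2)·R3: [0, 0, 0, 357, 323/2]
R5 ← R5 − (3/2)·R3: [0, 0, 0, -147, -119/2]
R5 ← R5 + (7/17)·R4: [0, 0, 0, 0, 7]
The echelon form has 5 nonzero rows; the last pivot sits in the augmented column, so rank(M) = 4 but rank([M|b]) = 5.
Since the ranks differ, the system is inconsistent.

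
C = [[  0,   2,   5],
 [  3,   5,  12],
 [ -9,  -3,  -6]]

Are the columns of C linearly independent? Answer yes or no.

Row reduce C to echelon form.
Swap R1 ↔ R2
R3 ← R3 + (3)·R1: [0, 12, 30]
R3 ← R3 − (6)·R2: [0, 0, 0]
2 pivots among 3 columns.
Only 2 < 3 pivot columns, so the columns are linearly dependent.

no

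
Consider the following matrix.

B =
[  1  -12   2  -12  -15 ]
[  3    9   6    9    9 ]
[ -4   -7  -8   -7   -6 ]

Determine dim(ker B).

Row reduce to echelon form.
R2 ← R2 − (3)·R1: [0, 45, 0, 45, 54]
R3 ← R3 + (4)·R1: [0, -55, 0, -55, -66]
R3 ← R3 + (11/9)·R2: [0, 0, 0, 0, 0]
2 nonzero rows, so rank(B) = 2.
B has 5 columns; by rank–nullity, nullity = 5 − 2 = 3.

3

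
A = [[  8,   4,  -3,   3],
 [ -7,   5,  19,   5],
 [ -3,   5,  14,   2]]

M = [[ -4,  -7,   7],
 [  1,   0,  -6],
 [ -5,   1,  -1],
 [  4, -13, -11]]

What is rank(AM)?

First compute AM:
[[ -1, -98,   2],
 [-42,   3, -153],
 [-45,   9, -87]]
Now row reduce the product.
R2 ← R2 − (42)·R1: [0, 4119, -237]
R3 ← R3 − (45)·R1: [0, 4419, -177]
R3 ← R3 − (1473/1373)·R2: [0, 0, 106080/1373]
3 nonzero rows, so rank(AM) = 3.

3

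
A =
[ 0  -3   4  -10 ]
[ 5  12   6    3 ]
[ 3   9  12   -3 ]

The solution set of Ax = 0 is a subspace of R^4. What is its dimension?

Row reduce to echelon form.
Swap R1 ↔ R2
R3 ← R3 − (3/5)·R1: [0, 9/5, 42/5, -24/5]
R3 ← R3 + (3/5)·R2: [0, 0, 54/5, -54/5]
3 nonzero rows, so rank(A) = 3.
A has 4 columns; by rank–nullity, nullity = 4 − 3 = 1.

1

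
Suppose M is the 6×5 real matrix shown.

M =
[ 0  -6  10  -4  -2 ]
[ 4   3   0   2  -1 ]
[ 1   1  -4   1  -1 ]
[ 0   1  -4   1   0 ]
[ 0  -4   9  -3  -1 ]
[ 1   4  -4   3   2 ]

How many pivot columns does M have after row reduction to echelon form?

Row reduce to echelon form.
Swap R1 ↔ R2
R3 ← R3 − (1/4)·R1: [0, 1/4, -4, 1/2, -3/4]
R6 ← R6 − (1/4)·R1: [0, 13/4, -4, 5/2, 9/4]
R3 ← R3 + (1/24)·R2: [0, 0, -43/12, 1/3, -5/6]
R4 ← R4 + (1/6)·R2: [0, 0, -7/3, 1/3, -1/3]
R5 ← R5 − (2/3)·R2: [0, 0, 7/3, -1/3, 1/3]
R6 ← R6 + (13/24)·R2: [0, 0, 17/12, 1/3, 7/6]
R4 ← R4 − (28/43)·R3: [0, 0, 0, 5/43, 9/43]
R5 ← R5 + (28/43)·R3: [0, 0, 0, -5/43, -9/43]
R6 ← R6 + (17/43)·R3: [0, 0, 0, 20/43, 36/43]
R5 ← R5 + R4: [0, 0, 0, 0, 0]
R6 ← R6 − (4)·R4: [0, 0, 0, 0, 0]
Echelon form has 4 nonzero rows, so rank(M) = 4.
Each nonzero row contributes one pivot column: 4 pivot columns.

4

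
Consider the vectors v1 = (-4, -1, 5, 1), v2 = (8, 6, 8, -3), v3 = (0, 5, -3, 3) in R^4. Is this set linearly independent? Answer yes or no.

Form the matrix with these vectors as rows and row reduce.
R2 ← R2 + (2)·R1: [0, 4, 18, -1]
R3 ← R3 − (5/4)·R2: [0, 0, -51/2, 17/4]
3 nonzero rows, so the 3 vectors span a space of dimension 3.
Since 3 = 3, the vectors are linearly independent.

yes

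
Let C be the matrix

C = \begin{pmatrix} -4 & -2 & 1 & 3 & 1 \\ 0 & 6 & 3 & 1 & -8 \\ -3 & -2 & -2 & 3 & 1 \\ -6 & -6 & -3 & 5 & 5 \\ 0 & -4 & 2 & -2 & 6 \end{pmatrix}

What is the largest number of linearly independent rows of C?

Row reduce to echelon form.
R3 ← R3 − (3/4)·R1: [0, -1/2, -11/4, 3/4, 1/4]
R4 ← R4 − (3/2)·R1: [0, -3, -9/2, 1/2, 7/2]
R3 ← R3 + (1/12)·R2: [0, 0, -5/2, 5/6, -5/12]
R4 ← R4 + (1/2)·R2: [0, 0, -3, 1, -1/2]
R5 ← R5 + (2/3)·R2: [0, 0, 4, -4/3, 2/3]
R4 ← R4 − (6/5)·R3: [0, 0, 0, 0, 0]
R5 ← R5 + (8/5)·R3: [0, 0, 0, 0, 0]
Echelon form has 3 nonzero rows, so rank(C) = 3.
The rank gives the maximum number of linearly independent rows: 3.

3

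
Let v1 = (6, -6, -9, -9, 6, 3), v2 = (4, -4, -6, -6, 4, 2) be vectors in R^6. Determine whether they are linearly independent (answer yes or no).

no

Form the matrix with these vectors as rows and row reduce.
R2 ← R2 − (2/3)·R1: [0, 0, 0, 0, 0, 0]
1 nonzero row, so the 2 vectors span a space of dimension 1.
Since 1 < 2, the vectors are linearly dependent.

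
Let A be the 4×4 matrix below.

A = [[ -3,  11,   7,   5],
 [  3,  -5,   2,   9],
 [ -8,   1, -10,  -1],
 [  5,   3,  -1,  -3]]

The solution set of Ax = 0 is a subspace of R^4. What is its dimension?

Row reduce to echelon form.
R2 ← R2 + R1: [0, 6, 9, 14]
R3 ← R3 − (8/3)·R1: [0, -85/3, -86/3, -43/3]
R4 ← R4 + (5/3)·R1: [0, 64/3, 32/3, 16/3]
R3 ← R3 + (85/18)·R2: [0, 0, 83/6, 466/9]
R4 ← R4 − (32/9)·R2: [0, 0, -64/3, -400/9]
R4 ← R4 + (128/83)·R3: [0, 0, 0, 8816/249]
4 nonzero rows, so rank(A) = 4.
A has 4 columns; by rank–nullity, nullity = 4 − 4 = 0.

0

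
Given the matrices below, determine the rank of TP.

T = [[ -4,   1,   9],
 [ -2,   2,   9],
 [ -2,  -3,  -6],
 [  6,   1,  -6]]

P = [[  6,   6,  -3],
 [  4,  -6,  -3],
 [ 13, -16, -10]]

2

First compute TP:
[[ 97, -174, -81],
 [113, -168, -90],
 [-102, 102,  75],
 [-38, 126,  39]]
Now row reduce the product.
R2 ← R2 − (113/97)·R1: [0, 3366/97, 423/97]
R3 ← R3 + (102/97)·R1: [0, -7854/97, -987/97]
R4 ← R4 + (38/97)·R1: [0, 5610/97, 705/97]
R3 ← R3 + (7/3)·R2: [0, 0, 0]
R4 ← R4 − (5/3)·R2: [0, 0, 0]
2 nonzero rows, so rank(TP) = 2.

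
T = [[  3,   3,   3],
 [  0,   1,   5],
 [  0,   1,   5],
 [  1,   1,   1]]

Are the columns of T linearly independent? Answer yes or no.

Row reduce T to echelon form.
R4 ← R4 − (1/3)·R1: [0, 0, 0]
R3 ← R3 − R2: [0, 0, 0]
2 pivots among 3 columns.
Only 2 < 3 pivot columns, so the columns are linearly dependent.

no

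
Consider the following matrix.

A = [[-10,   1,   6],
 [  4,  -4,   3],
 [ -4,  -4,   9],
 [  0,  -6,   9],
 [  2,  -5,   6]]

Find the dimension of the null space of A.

1

Row reduce to echelon form.
R2 ← R2 + (2/5)·R1: [0, -18/5, 27/5]
R3 ← R3 − (2/5)·R1: [0, -22/5, 33/5]
R5 ← R5 + (1/5)·R1: [0, -24/5, 36/5]
R3 ← R3 − (11/9)·R2: [0, 0, 0]
R4 ← R4 − (5/3)·R2: [0, 0, 0]
R5 ← R5 − (4/3)·R2: [0, 0, 0]
2 nonzero rows, so rank(A) = 2.
A has 3 columns; by rank–nullity, nullity = 3 − 2 = 1.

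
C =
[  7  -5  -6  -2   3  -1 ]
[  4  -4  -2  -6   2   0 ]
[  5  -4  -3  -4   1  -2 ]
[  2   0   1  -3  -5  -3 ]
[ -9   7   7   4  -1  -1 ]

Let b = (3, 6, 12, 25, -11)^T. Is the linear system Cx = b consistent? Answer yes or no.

Row reduce the augmented matrix [C | b].
R2 ← R2 − (4/7)·R1: [0, -8/7, 10/7, -34/7, 2/7, 4/7, 30/7]
R3 ← R3 − (5/7)·R1: [0, -3/7, 9/7, -18/7, -8/7, -9/7, 69/7]
R4 ← R4 − (2/7)·R1: [0, 10/7, 19/7, -17/7, -41/7, -19/7, 169/7]
R5 ← R5 + (9/7)·R1: [0, 4/7, -5/7, 10/7, 20/7, -16/7, -50/7]
R3 ← R3 − (3/8)·R2: [0, 0, 3/4, -3/4, -5/4, -3/2, 33/4]
R4 ← R4 + (5/4)·R2: [0, 0, 9/2, -17/2, -11/2, -2, 59/2]
R5 ← R5 + (1/2)·R2: [0, 0, 0, -1, 3, -2, -5]
R4 ← R4 − (6)·R3: [0, 0, 0, -4, 2, 7, -20]
R5 ← R5 − (1/4)·R4: [0, 0, 0, 0, 5/2, -15/4, 0]
The echelon form has 5 nonzero rows, and every pivot lies in the first 6 columns, so rank(C) = rank([C|b]) = 5.
The system is consistent.

yes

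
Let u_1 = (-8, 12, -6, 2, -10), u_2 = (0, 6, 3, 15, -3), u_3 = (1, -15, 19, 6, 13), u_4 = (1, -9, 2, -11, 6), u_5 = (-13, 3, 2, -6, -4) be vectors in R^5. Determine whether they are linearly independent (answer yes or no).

no

Form the matrix with these vectors as rows and row reduce.
R3 ← R3 + (1/8)·R1: [0, -27/2, 73/4, 25/4, 47/4]
R4 ← R4 + (1/8)·R1: [0, -15/2, 5/4, -43/4, 19/4]
R5 ← R5 − (13/8)·R1: [0, -33/2, 47/4, -37/4, 49/4]
R3 ← R3 + (9/4)·R2: [0, 0, 25, 40, 5]
R4 ← R4 + (5/4)·R2: [0, 0, 5, 8, 1]
R5 ← R5 + (11/4)·R2: [0, 0, 20, 32, 4]
R4 ← R4 − (1/5)·R3: [0, 0, 0, 0, 0]
R5 ← R5 − (4/5)·R3: [0, 0, 0, 0, 0]
3 nonzero rows, so the 5 vectors span a space of dimension 3.
Since 3 < 5, the vectors are linearly dependent.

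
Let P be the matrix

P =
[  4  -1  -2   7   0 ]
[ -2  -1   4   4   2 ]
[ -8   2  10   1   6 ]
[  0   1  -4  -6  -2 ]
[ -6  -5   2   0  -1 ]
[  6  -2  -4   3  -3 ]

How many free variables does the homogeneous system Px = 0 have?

Row reduce to echelon form.
R2 ← R2 + (1/2)·R1: [0, -3/2, 3, 15/2, 2]
R3 ← R3 + (2)·R1: [0, 0, 6, 15, 6]
R5 ← R5 + (3/2)·R1: [0, -13/2, -1, 21/2, -1]
R6 ← R6 − (3/2)·R1: [0, -1/2, -1, -15/2, -3]
R4 ← R4 + (2/3)·R2: [0, 0, -2, -1, -2/3]
R5 ← R5 − (13/3)·R2: [0, 0, -14, -22, -29/3]
R6 ← R6 − (1/3)·R2: [0, 0, -2, -10, -11/3]
R4 ← R4 + (1/3)·R3: [0, 0, 0, 4, 4/3]
R5 ← R5 + (7/3)·R3: [0, 0, 0, 13, 13/3]
R6 ← R6 + (1/3)·R3: [0, 0, 0, -5, -5/3]
R5 ← R5 − (13/4)·R4: [0, 0, 0, 0, 0]
R6 ← R6 + (5/4)·R4: [0, 0, 0, 0, 0]
4 nonzero rows, so rank(P) = 4.
P has 5 columns; by rank–nullity, nullity = 5 − 4 = 1.

1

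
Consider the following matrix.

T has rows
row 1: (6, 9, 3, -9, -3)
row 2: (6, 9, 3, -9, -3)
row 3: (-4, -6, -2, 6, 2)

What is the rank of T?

1

Row reduce to echelon form.
R2 ← R2 − R1: [0, 0, 0, 0, 0]
R3 ← R3 + (2/3)·R1: [0, 0, 0, 0, 0]
Echelon form has 1 nonzero row, so rank(T) = 1.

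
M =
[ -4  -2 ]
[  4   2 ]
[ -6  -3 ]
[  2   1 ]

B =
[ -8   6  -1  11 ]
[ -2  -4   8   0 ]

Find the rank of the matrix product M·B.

First compute MB:
[[ 36, -16, -12, -44],
 [-36,  16,  12,  44],
 [ 54, -24, -18, -66],
 [-18,   8,   6,  22]]
Now row reduce the product.
R2 ← R2 + R1: [0, 0, 0, 0]
R3 ← R3 − (3/2)·R1: [0, 0, 0, 0]
R4 ← R4 + (1/2)·R1: [0, 0, 0, 0]
1 nonzero row, so rank(MB) = 1.

1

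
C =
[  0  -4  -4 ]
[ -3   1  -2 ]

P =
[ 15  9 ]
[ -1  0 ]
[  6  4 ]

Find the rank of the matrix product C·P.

First compute CP:
[[-20, -16],
 [-58, -35]]
Now row reduce the product.
R2 ← R2 − (29/10)·R1: [0, 57/5]
2 nonzero rows, so rank(CP) = 2.

2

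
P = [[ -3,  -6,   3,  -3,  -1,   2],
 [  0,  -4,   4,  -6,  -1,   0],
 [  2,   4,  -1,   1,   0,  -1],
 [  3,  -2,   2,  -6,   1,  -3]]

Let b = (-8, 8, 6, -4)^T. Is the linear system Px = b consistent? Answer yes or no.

no

Row reduce the augmented matrix [P | b].
R3 ← R3 + (2/3)·R1: [0, 0, 1, -1, -2/3, 1/3, 2/3]
R4 ← R4 + R1: [0, -8, 5, -9, 0, -1, -12]
R4 ← R4 − (2)·R2: [0, 0, -3, 3, 2, -1, -28]
R4 ← R4 + (3)·R3: [0, 0, 0, 0, 0, 0, -26]
The echelon form has 4 nonzero rows; the last pivot sits in the augmented column, so rank(P) = 3 but rank([P|b]) = 4.
Since the ranks differ, the system is inconsistent.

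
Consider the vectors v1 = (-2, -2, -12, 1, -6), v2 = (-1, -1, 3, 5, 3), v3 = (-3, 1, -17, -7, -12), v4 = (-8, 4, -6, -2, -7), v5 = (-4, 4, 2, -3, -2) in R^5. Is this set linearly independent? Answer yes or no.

Form the matrix with these vectors as rows and row reduce.
R2 ← R2 − (1/2)·R1: [0, 0, 9, 9/2, 6]
R3 ← R3 − (3/2)·R1: [0, 4, 1, -17/2, -3]
R4 ← R4 − (4)·R1: [0, 12, 42, -6, 17]
R5 ← R5 − (2)·R1: [0, 8, 26, -5, 10]
Swap R2 ↔ R3
R4 ← R4 − (3)·R2: [0, 0, 39, 39/2, 26]
R5 ← R5 − (2)·R2: [0, 0, 24, 12, 16]
R4 ← R4 − (13/3)·R3: [0, 0, 0, 0, 0]
R5 ← R5 − (8/3)·R3: [0, 0, 0, 0, 0]
3 nonzero rows, so the 5 vectors span a space of dimension 3.
Since 3 < 5, the vectors are linearly dependent.

no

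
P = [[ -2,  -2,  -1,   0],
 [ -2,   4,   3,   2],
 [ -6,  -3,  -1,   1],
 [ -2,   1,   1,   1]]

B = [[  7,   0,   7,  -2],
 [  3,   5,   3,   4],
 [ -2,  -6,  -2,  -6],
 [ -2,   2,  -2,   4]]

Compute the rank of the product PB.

2

First compute PB:
[[-18,  -4, -18,   2],
 [-12,   6, -12,  10],
 [-51,  -7, -51,  10],
 [-15,   1, -15,   6]]
Now row reduce the product.
R2 ← R2 − (2/3)·R1: [0, 26/3, 0, 26/3]
R3 ← R3 − (17/6)·R1: [0, 13/3, 0, 13/3]
R4 ← R4 − (5/6)·R1: [0, 13/3, 0, 13/3]
R3 ← R3 − (1/2)·R2: [0, 0, 0, 0]
R4 ← R4 − (1/2)·R2: [0, 0, 0, 0]
2 nonzero rows, so rank(PB) = 2.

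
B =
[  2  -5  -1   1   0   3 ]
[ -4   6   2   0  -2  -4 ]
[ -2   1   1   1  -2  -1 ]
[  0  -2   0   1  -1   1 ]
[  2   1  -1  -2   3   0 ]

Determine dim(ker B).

Row reduce to echelon form.
R2 ← R2 + (2)·R1: [0, -4, 0, 2, -2, 2]
R3 ← R3 + R1: [0, -4, 0, 2, -2, 2]
R5 ← R5 − R1: [0, 6, 0, -3, 3, -3]
R3 ← R3 − R2: [0, 0, 0, 0, 0, 0]
R4 ← R4 − (1/2)·R2: [0, 0, 0, 0, 0, 0]
R5 ← R5 + (3/2)·R2: [0, 0, 0, 0, 0, 0]
2 nonzero rows, so rank(B) = 2.
B has 6 columns; by rank–nullity, nullity = 6 − 2 = 4.

4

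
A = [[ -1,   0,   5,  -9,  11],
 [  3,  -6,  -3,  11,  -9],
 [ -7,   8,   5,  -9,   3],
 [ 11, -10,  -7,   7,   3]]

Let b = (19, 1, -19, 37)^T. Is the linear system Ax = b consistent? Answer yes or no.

Row reduce the augmented matrix [A | b].
R2 ← R2 + (3)·R1: [0, -6, 12, -16, 24, 58]
R3 ← R3 − (7)·R1: [0, 8, -30, 54, -74, -152]
R4 ← R4 + (11)·R1: [0, -10, 48, -92, 124, 246]
R3 ← R3 + (4/3)·R2: [0, 0, -14, 98/3, -42, -224/3]
R4 ← R4 − (5/3)·R2: [0, 0, 28, -196/3, 84, 448/3]
R4 ← R4 + (2)·R3: [0, 0, 0, 0, 0, 0]
The echelon form has 3 nonzero rows, and every pivot lies in the first 5 columns, so rank(A) = rank([A|b]) = 3.
The system is consistent.

yes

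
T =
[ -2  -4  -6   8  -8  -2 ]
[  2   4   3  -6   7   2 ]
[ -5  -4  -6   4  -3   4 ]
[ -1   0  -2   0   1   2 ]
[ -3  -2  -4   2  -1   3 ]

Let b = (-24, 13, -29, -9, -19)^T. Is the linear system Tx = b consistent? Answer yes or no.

yes

Row reduce the augmented matrix [T | b].
R2 ← R2 + R1: [0, 0, -3, 2, -1, 0, -11]
R3 ← R3 − (5/2)·R1: [0, 6, 9, -16, 17, 9, 31]
R4 ← R4 − (1/2)·R1: [0, 2, 1, -4, 5, 3, 3]
R5 ← R5 − (3/2)·R1: [0, 4, 5, -10, 11, 6, 17]
Swap R2 ↔ R3
R4 ← R4 − (1/3)·R2: [0, 0, -2, 4/3, -2/3, 0, -22/3]
R5 ← R5 − (2/3)·R2: [0, 0, -1, 2/3, -1/3, 0, -11/3]
R4 ← R4 − (2/3)·R3: [0, 0, 0, 0, 0, 0, 0]
R5 ← R5 − (1/3)·R3: [0, 0, 0, 0, 0, 0, 0]
The echelon form has 3 nonzero rows, and every pivot lies in the first 6 columns, so rank(T) = rank([T|b]) = 3.
The system is consistent.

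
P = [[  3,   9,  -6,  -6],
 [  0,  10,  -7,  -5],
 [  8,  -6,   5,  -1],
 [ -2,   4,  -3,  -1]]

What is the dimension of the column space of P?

Row reduce to echelon form.
R3 ← R3 − (8/3)·R1: [0, -30, 21, 15]
R4 ← R4 + (2/3)·R1: [0, 10, -7, -5]
R3 ← R3 + (3)·R2: [0, 0, 0, 0]
R4 ← R4 − R2: [0, 0, 0, 0]
Echelon form has 2 nonzero rows, so rank(P) = 2.
The column space has dimension equal to the rank: 2.

2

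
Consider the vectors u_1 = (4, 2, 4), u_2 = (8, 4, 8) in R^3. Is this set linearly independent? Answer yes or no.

no

Form the matrix with these vectors as rows and row reduce.
R2 ← R2 − (2)·R1: [0, 0, 0]
1 nonzero row, so the 2 vectors span a space of dimension 1.
Since 1 < 2, the vectors are linearly dependent.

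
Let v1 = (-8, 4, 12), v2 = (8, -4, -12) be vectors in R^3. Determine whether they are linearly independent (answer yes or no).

Form the matrix with these vectors as rows and row reduce.
R2 ← R2 + R1: [0, 0, 0]
1 nonzero row, so the 2 vectors span a space of dimension 1.
Since 1 < 2, the vectors are linearly dependent.

no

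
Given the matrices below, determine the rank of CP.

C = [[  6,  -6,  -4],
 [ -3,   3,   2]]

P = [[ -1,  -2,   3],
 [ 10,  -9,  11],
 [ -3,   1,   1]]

First compute CP:
[[-54,  38, -52],
 [ 27, -19,  26]]
Now row reduce the product.
R2 ← R2 + (1/2)·R1: [0, 0, 0]
1 nonzero row, so rank(CP) = 1.

1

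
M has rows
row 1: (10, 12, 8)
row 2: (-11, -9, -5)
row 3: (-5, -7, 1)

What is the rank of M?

Row reduce to echelon form.
R2 ← R2 + (11/10)·R1: [0, 21/5, 19/5]
R3 ← R3 + (1/2)·R1: [0, -1, 5]
R3 ← R3 + (5/21)·R2: [0, 0, 124/21]
Echelon form has 3 nonzero rows, so rank(M) = 3.

3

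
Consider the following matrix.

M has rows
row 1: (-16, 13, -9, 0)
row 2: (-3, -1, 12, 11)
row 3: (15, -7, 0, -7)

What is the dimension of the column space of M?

Row reduce to echelon form.
R2 ← R2 − (3/16)·R1: [0, -55/16, 219/16, 11]
R3 ← R3 + (15/16)·R1: [0, 83/16, -135/16, -7]
R3 ← R3 + (83/55)·R2: [0, 0, 672/55, 48/5]
Echelon form has 3 nonzero rows, so rank(M) = 3.
The column space has dimension equal to the rank: 3.

3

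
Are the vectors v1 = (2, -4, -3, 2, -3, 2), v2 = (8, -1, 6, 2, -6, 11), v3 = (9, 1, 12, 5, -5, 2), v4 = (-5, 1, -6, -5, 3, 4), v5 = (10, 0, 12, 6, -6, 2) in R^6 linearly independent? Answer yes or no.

no

Form the matrix with these vectors as rows and row reduce.
R2 ← R2 − (4)·R1: [0, 15, 18, -6, 6, 3]
R3 ← R3 − (9/2)·R1: [0, 19, 51/2, -4, 17/2, -7]
R4 ← R4 + (5/2)·R1: [0, -9, -27/2, 0, -9/2, 9]
R5 ← R5 − (5)·R1: [0, 20, 27, -4, 9, -8]
R3 ← R3 − (19/15)·R2: [0, 0, 27/10, 18/5, 9/10, -54/5]
R4 ← R4 + (3/5)·R2: [0, 0, -27/10, -18/5, -9/10, 54/5]
R5 ← R5 − (4/3)·R2: [0, 0, 3, 4, 1, -12]
R4 ← R4 + R3: [0, 0, 0, 0, 0, 0]
R5 ← R5 − (10/9)·R3: [0, 0, 0, 0, 0, 0]
3 nonzero rows, so the 5 vectors span a space of dimension 3.
Since 3 < 5, the vectors are linearly dependent.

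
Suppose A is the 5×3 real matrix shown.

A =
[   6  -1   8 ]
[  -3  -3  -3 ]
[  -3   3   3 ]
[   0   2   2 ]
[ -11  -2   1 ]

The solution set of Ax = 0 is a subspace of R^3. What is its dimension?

Row reduce to echelon form.
R2 ← R2 + (1/2)·R1: [0, -7/2, 1]
R3 ← R3 + (1/2)·R1: [0, 5/2, 7]
R5 ← R5 + (11/6)·R1: [0, -23/6, 47/3]
R3 ← R3 + (5/7)·R2: [0, 0, 54/7]
R4 ← R4 + (4/7)·R2: [0, 0, 18/7]
R5 ← R5 − (23/21)·R2: [0, 0, 102/7]
R4 ← R4 − (1/3)·R3: [0, 0, 0]
R5 ← R5 − (17/9)·R3: [0, 0, 0]
3 nonzero rows, so rank(A) = 3.
A has 3 columns; by rank–nullity, nullity = 3 − 3 = 0.

0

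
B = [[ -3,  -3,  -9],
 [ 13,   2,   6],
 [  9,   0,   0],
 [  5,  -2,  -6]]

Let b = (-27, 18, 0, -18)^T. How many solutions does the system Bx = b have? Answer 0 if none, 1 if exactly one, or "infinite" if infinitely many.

infinite

Row reduce the augmented matrix [B | b].
R2 ← R2 + (13/3)·R1: [0, -11, -33, -99]
R3 ← R3 + (3)·R1: [0, -9, -27, -81]
R4 ← R4 + (5/3)·R1: [0, -7, -21, -63]
R3 ← R3 − (9/11)·R2: [0, 0, 0, 0]
R4 ← R4 − (7/11)·R2: [0, 0, 0, 0]
The echelon form has 2 nonzero rows, and every pivot lies in the first 3 columns, so rank(B) = rank([B|b]) = 2.
The system is consistent.
rank = 2 < 3 unknowns, so there are infinitely many solutions.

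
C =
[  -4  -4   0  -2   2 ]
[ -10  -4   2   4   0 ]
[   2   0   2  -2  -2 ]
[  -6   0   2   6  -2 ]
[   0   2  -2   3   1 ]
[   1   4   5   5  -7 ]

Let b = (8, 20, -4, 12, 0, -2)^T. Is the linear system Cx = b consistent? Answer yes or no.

yes

Row reduce the augmented matrix [C | b].
R2 ← R2 − (5/2)·R1: [0, 6, 2, 9, -5, 0]
R3 ← R3 + (1/2)·R1: [0, -2, 2, -3, -1, 0]
R4 ← R4 − (3/2)·R1: [0, 6, 2, 9, -5, 0]
R6 ← R6 + (1/4)·R1: [0, 3, 5, 9/2, -13/2, 0]
R3 ← R3 + (1/3)·R2: [0, 0, 8/3, 0, -8/3, 0]
R4 ← R4 − R2: [0, 0, 0, 0, 0, 0]
R5 ← R5 − (1/3)·R2: [0, 0, -8/3, 0, 8/3, 0]
R6 ← R6 − (1/2)·R2: [0, 0, 4, 0, -4, 0]
R5 ← R5 + R3: [0, 0, 0, 0, 0, 0]
R6 ← R6 − (3/2)·R3: [0, 0, 0, 0, 0, 0]
The echelon form has 3 nonzero rows, and every pivot lies in the first 5 columns, so rank(C) = rank([C|b]) = 3.
The system is consistent.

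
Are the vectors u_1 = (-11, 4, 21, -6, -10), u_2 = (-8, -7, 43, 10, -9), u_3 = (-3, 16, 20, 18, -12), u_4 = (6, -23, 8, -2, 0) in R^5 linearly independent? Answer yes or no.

yes

Form the matrix with these vectors as rows and row reduce.
R2 ← R2 − (8/11)·R1: [0, -109/11, 305/11, 158/11, -19/11]
R3 ← R3 − (3/11)·R1: [0, 164/11, 157/11, 216/11, -102/11]
R4 ← R4 + (6/11)·R1: [0, -229/11, 214/11, -58/11, -60/11]
R3 ← R3 + (164/109)·R2: [0, 0, 6103/109, 4496/109, -1294/109]
R4 ← R4 − (229/109)·R2: [0, 0, -4229/109, -3864/109, -199/109]
R4 ← R4 + (4229/6103)·R3: [0, 0, 0, -41912/6103, -61347/6103]
4 nonzero rows, so the 4 vectors span a space of dimension 4.
Since 4 = 4, the vectors are linearly independent.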